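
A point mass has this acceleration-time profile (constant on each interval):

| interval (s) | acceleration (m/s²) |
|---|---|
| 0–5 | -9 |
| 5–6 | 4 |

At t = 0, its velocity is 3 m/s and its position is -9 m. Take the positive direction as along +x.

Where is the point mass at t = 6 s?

-146.5 m

On each constant-a segment, Δv = aΔt and Δx = v₀Δt + ½aΔt²; chain segment to segment.
0–5 s: v starts 3 m/s; Δx = 3·5 + ½·-9·5² = -97.5 m; v ends -42 m/s.
5–6 s: v starts -42 m/s; Δx = -42·1 + ½·4·1² = -40 m; v ends -38 m/s.
x(6) = -9 + Σ Δx = -146.5 m.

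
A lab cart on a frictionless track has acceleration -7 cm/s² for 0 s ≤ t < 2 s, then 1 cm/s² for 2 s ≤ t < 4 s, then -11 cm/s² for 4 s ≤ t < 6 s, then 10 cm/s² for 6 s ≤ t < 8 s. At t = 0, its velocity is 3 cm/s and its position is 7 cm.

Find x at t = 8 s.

-103 cm

On each constant-a segment, Δv = aΔt and Δx = v₀Δt + ½aΔt²; chain segment to segment.
0–2 s: v starts 3 cm/s; Δx = 3·2 + ½·-7·2² = -8 cm; v ends -11 cm/s.
2–4 s: v starts -11 cm/s; Δx = -11·2 + ½·1·2² = -20 cm; v ends -9 cm/s.
4–6 s: v starts -9 cm/s; Δx = -9·2 + ½·-11·2² = -40 cm; v ends -31 cm/s.
6–8 s: v starts -31 cm/s; Δx = -31·2 + ½·10·2² = -42 cm; v ends -11 cm/s.
x(8) = 7 + Σ Δx = -103 cm.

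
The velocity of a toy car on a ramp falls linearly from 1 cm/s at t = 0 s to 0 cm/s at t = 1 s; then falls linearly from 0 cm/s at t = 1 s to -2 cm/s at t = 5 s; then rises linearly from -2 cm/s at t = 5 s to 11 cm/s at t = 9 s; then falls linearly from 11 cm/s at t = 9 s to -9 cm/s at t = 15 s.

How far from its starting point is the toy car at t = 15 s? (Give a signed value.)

20.5 cm

Displacement is the signed area under the v-t curve.
0–1 s: ½(1 + 0)(1) = 0.5 cm
1–5 s: ½(0 + -2)(4) = -4 cm
5–9 s: ½(-2 + 11)(4) = 18 cm
9–15 s: ½(11 + -9)(6) = 6 cm
Net displacement = 20.5 cm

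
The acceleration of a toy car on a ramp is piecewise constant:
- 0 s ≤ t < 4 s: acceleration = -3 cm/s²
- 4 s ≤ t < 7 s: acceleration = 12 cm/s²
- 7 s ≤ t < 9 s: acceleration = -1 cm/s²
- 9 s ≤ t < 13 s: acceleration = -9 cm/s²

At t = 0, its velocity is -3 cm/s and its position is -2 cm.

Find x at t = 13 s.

15 cm

On each constant-a segment, Δv = aΔt and Δx = v₀Δt + ½aΔt²; chain segment to segment.
0–4 s: v starts -3 cm/s; Δx = -3·4 + ½·-3·4² = -36 cm; v ends -15 cm/s.
4–7 s: v starts -15 cm/s; Δx = -15·3 + ½·12·3² = 9 cm; v ends 21 cm/s.
7–9 s: v starts 21 cm/s; Δx = 21·2 + ½·-1·2² = 40 cm; v ends 19 cm/s.
9–13 s: v starts 19 cm/s; Δx = 19·4 + ½·-9·4² = 4 cm; v ends -17 cm/s.
x(13) = -2 + Σ Δx = 15 cm.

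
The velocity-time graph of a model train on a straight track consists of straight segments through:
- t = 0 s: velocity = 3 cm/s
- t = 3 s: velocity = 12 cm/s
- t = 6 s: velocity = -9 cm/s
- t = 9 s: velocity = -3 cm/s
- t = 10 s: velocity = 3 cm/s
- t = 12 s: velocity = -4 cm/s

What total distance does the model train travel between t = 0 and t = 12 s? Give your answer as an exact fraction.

863/14 cm

Total distance travelled is ∫|v| dt — sum the magnitudes of each area piece.
0–3 s: |½(3 + 12)(3)| = 22.5 cm
3–6 s: v = 0 at t = 33/7 s; triangle areas 72/7 + 81/14 = 225/14 cm
6–9 s: |½(-9 + -3)(3)| = 18 cm
9–10 s: v = 0 at t = 9.5 s; triangle areas 0.75 + 0.75 = 1.5 cm
10–12 s: v = 0 at t = 76/7 s; triangle areas 9/7 + 16/7 = 25/7 cm
Total distance = 863/14 cm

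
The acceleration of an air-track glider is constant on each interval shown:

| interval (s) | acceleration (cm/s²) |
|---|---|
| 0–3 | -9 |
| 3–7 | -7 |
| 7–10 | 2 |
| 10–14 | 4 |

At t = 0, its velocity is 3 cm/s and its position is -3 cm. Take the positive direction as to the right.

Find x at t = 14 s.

-485.5 cm

On each constant-a segment, Δv = aΔt and Δx = v₀Δt + ½aΔt²; chain segment to segment.
0–3 s: v starts 3 cm/s; Δx = 3·3 + ½·-9·3² = -31.5 cm; v ends -24 cm/s.
3–7 s: v starts -24 cm/s; Δx = -24·4 + ½·-7·4² = -152 cm; v ends -52 cm/s.
7–10 s: v starts -52 cm/s; Δx = -52·3 + ½·2·3² = -147 cm; v ends -46 cm/s.
10–14 s: v starts -46 cm/s; Δx = -46·4 + ½·4·4² = -152 cm; v ends -30 cm/s.
x(14) = -3 + Σ Δx = -485.5 cm.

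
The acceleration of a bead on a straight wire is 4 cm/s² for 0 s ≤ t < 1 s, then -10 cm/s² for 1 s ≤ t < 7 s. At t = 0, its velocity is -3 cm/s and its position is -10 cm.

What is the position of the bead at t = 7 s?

On each constant-a segment, Δv = aΔt and Δx = v₀Δt + ½aΔt²; chain segment to segment.
0–1 s: v starts -3 cm/s; Δx = -3·1 + ½·4·1² = -1 cm; v ends 1 cm/s.
1–7 s: v starts 1 cm/s; Δx = 1·6 + ½·-10·6² = -174 cm; v ends -59 cm/s.
x(7) = -10 + Σ Δx = -185 cm.

-185 cm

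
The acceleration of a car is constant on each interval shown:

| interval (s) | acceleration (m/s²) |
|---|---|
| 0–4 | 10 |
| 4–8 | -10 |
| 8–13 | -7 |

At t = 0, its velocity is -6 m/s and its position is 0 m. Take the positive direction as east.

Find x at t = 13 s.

-5.5 m

On each constant-a segment, Δv = aΔt and Δx = v₀Δt + ½aΔt²; chain segment to segment.
0–4 s: v starts -6 m/s; Δx = -6·4 + ½·10·4² = 56 m; v ends 34 m/s.
4–8 s: v starts 34 m/s; Δx = 34·4 + ½·-10·4² = 56 m; v ends -6 m/s.
8–13 s: v starts -6 m/s; Δx = -6·5 + ½·-7·5² = -117.5 m; v ends -41 m/s.
x(13) = 0 + Σ Δx = -5.5 m.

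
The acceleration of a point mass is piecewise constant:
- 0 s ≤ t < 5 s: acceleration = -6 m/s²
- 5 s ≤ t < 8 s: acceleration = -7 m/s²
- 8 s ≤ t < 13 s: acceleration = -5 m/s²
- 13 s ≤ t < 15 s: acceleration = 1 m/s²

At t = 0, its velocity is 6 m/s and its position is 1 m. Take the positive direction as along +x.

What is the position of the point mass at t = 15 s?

On each constant-a segment, Δv = aΔt and Δx = v₀Δt + ½aΔt²; chain segment to segment.
0–5 s: v starts 6 m/s; Δx = 6·5 + ½·-6·5² = -45 m; v ends -24 m/s.
5–8 s: v starts -24 m/s; Δx = -24·3 + ½·-7·3² = -103.5 m; v ends -45 m/s.
8–13 s: v starts -45 m/s; Δx = -45·5 + ½·-5·5² = -287.5 m; v ends -70 m/s.
13–15 s: v starts -70 m/s; Δx = -70·2 + ½·1·2² = -138 m; v ends -68 m/s.
x(15) = 1 + Σ Δx = -573 m.

-573 m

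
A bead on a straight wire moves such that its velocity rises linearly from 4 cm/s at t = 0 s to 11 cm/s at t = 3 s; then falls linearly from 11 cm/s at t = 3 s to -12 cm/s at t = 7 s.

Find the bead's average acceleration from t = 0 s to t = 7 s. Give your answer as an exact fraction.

Average acceleration = Δv/Δt = (-12 − 4)/(7 − 0) = -16/7 cm/s².

-16/7 cm/s²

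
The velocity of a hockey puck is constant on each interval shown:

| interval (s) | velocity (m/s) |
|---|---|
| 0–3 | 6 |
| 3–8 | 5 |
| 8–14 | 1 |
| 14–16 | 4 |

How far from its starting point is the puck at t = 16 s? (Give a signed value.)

Net displacement equals the area under the velocity-time graph (areas below the axis count negative).
0–3 s: 6 × 3 = 18 m
3–8 s: 5 × 5 = 25 m
8–14 s: 1 × 6 = 6 m
14–16 s: 4 × 2 = 8 m
Net displacement = 57 m

57 m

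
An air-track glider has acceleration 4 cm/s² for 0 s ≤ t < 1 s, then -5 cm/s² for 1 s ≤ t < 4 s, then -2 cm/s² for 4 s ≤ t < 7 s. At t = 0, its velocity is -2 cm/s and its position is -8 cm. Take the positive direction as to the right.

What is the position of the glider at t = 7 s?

On each constant-a segment, Δv = aΔt and Δx = v₀Δt + ½aΔt²; chain segment to segment.
0–1 s: v starts -2 cm/s; Δx = -2·1 + ½·4·1² = 0 cm; v ends 2 cm/s.
1–4 s: v starts 2 cm/s; Δx = 2·3 + ½·-5·3² = -16.5 cm; v ends -13 cm/s.
4–7 s: v starts -13 cm/s; Δx = -13·3 + ½·-2·3² = -48 cm; v ends -19 cm/s.
x(7) = -8 + Σ Δx = -72.5 cm.

-72.5 cm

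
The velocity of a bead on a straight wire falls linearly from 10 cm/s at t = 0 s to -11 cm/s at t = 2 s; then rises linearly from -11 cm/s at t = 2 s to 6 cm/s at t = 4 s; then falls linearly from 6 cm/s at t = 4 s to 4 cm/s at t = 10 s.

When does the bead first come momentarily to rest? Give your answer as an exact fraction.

t = 20/21 s

v changes sign on 0–2 s (from 10 to -11); the graph is linear there, so v = 0 at t = 0 + (-10)·(2 − 0)/(-11 − 10) = 20/21 s.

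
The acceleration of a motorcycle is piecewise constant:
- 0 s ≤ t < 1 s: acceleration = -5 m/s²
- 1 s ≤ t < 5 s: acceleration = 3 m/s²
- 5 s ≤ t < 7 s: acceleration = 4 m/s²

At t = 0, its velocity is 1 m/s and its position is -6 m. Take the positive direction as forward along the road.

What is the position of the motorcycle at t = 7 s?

On each constant-a segment, Δv = aΔt and Δx = v₀Δt + ½aΔt²; chain segment to segment.
0–1 s: v starts 1 m/s; Δx = 1·1 + ½·-5·1² = -1.5 m; v ends -4 m/s.
1–5 s: v starts -4 m/s; Δx = -4·4 + ½·3·4² = 8 m; v ends 8 m/s.
5–7 s: v starts 8 m/s; Δx = 8·2 + ½·4·2² = 24 m; v ends 16 m/s.
x(7) = -6 + Σ Δx = 24.5 m.

24.5 m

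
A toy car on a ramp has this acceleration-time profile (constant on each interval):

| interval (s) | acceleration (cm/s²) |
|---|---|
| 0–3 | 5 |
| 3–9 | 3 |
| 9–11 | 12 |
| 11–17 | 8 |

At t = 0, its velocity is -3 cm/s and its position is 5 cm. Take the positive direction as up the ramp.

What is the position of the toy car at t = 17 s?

696.5 cm

On each constant-a segment, Δv = aΔt and Δx = v₀Δt + ½aΔt²; chain segment to segment.
0–3 s: v starts -3 cm/s; Δx = -3·3 + ½·5·3² = 13.5 cm; v ends 12 cm/s.
3–9 s: v starts 12 cm/s; Δx = 12·6 + ½·3·6² = 126 cm; v ends 30 cm/s.
9–11 s: v starts 30 cm/s; Δx = 30·2 + ½·12·2² = 84 cm; v ends 54 cm/s.
11–17 s: v starts 54 cm/s; Δx = 54·6 + ½·8·6² = 468 cm; v ends 102 cm/s.
x(17) = 5 + Σ Δx = 696.5 cm.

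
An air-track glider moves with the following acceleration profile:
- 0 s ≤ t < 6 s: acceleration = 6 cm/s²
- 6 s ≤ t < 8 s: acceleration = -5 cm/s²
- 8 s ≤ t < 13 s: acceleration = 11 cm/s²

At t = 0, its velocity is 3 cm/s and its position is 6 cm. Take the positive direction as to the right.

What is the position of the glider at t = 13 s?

On each constant-a segment, Δv = aΔt and Δx = v₀Δt + ½aΔt²; chain segment to segment.
0–6 s: v starts 3 cm/s; Δx = 3·6 + ½·6·6² = 126 cm; v ends 39 cm/s.
6–8 s: v starts 39 cm/s; Δx = 39·2 + ½·-5·2² = 68 cm; v ends 29 cm/s.
8–13 s: v starts 29 cm/s; Δx = 29·5 + ½·11·5² = 282.5 cm; v ends 84 cm/s.
x(13) = 6 + Σ Δx = 482.5 cm.

482.5 cm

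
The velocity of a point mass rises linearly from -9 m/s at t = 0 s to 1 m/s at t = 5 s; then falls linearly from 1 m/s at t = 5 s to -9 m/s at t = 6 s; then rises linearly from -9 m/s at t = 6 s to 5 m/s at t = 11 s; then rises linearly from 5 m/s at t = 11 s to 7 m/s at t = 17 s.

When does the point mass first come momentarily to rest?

v changes sign on 0–5 s (from -9 to 1); the graph is linear there, so v = 0 at t = 0 + (9)·(5 − 0)/(1 − -9) = 4.5 s.

t = 4.5 s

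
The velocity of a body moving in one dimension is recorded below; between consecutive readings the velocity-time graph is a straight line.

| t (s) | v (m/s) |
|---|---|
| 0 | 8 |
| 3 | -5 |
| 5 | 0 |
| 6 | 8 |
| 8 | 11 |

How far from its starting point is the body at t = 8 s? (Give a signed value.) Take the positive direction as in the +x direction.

22.5 m

Displacement is the signed area under the v-t curve.
0–3 s: ½(8 + -5)(3) = 4.5 m
3–5 s: ½(-5 + 0)(2) = -5 m
5–6 s: ½(0 + 8)(1) = 4 m
6–8 s: ½(8 + 11)(2) = 19 m
Net displacement = 22.5 m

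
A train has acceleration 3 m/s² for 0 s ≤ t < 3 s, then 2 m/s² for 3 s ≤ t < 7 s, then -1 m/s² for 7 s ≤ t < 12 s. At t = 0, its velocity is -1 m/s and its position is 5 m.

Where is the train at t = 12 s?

131 m

On each constant-a segment, Δv = aΔt and Δx = v₀Δt + ½aΔt²; chain segment to segment.
0–3 s: v starts -1 m/s; Δx = -1·3 + ½·3·3² = 10.5 m; v ends 8 m/s.
3–7 s: v starts 8 m/s; Δx = 8·4 + ½·2·4² = 48 m; v ends 16 m/s.
7–12 s: v starts 16 m/s; Δx = 16·5 + ½·-1·5² = 67.5 m; v ends 11 m/s.
x(12) = 5 + Σ Δx = 131 m.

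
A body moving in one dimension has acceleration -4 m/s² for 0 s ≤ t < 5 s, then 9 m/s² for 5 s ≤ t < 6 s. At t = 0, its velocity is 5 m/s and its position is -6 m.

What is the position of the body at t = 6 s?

On each constant-a segment, Δv = aΔt and Δx = v₀Δt + ½aΔt²; chain segment to segment.
0–5 s: v starts 5 m/s; Δx = 5·5 + ½·-4·5² = -25 m; v ends -15 m/s.
5–6 s: v starts -15 m/s; Δx = -15·1 + ½·9·1² = -10.5 m; v ends -6 m/s.
x(6) = -6 + Σ Δx = -41.5 m.

-41.5 m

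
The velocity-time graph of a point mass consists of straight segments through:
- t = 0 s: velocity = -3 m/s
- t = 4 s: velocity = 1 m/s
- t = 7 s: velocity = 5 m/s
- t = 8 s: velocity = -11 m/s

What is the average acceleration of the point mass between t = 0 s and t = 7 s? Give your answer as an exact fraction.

8/7 m/s²

Average acceleration = Δv/Δt = (5 − -3)/(7 − 0) = 8/7 m/s².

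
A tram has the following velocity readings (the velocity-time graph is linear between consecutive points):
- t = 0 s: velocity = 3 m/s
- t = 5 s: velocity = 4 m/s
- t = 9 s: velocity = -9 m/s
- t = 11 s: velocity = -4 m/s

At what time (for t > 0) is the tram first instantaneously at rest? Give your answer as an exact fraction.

t = 81/13 s

v changes sign on 5–9 s (from 4 to -9); the graph is linear there, so v = 0 at t = 5 + (-4)·(9 − 5)/(-9 − 4) = 81/13 s.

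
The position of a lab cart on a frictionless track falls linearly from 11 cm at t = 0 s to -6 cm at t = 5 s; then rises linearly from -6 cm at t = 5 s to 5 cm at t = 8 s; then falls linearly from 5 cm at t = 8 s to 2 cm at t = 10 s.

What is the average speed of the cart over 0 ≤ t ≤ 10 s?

3.1 cm/s

Average speed = (total path length)/(elapsed time); on a piecewise-linear x-t graph the path length is Σ|Δx|.
0–5 s: |Δx| = |-6 − 11| = 17 cm
5–8 s: |Δx| = |5 − -6| = 11 cm
8–10 s: |Δx| = |2 − 5| = 3 cm
Total path = 31 cm; average speed = 31/10 = 3.1 cm/s.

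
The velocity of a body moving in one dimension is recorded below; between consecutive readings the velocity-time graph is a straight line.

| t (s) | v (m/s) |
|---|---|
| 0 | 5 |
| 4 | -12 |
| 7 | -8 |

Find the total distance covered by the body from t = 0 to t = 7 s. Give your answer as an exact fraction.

Distance (not displacement) is the total path length: add the absolute areas under v-t.
0–4 s: v = 0 at t = 20/17 s; triangle areas 50/17 + 288/17 = 338/17 m
4–7 s: |½(-12 + -8)(3)| = 30 m
Total distance = 848/17 m

848/17 m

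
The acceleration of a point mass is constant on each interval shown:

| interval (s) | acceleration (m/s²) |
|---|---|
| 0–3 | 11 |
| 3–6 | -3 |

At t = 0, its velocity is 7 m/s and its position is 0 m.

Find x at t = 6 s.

177 m

On each constant-a segment, Δv = aΔt and Δx = v₀Δt + ½aΔt²; chain segment to segment.
0–3 s: v starts 7 m/s; Δx = 7·3 + ½·11·3² = 70.5 m; v ends 40 m/s.
3–6 s: v starts 40 m/s; Δx = 40·3 + ½·-3·3² = 106.5 m; v ends 31 m/s.
x(6) = 0 + Σ Δx = 177 m.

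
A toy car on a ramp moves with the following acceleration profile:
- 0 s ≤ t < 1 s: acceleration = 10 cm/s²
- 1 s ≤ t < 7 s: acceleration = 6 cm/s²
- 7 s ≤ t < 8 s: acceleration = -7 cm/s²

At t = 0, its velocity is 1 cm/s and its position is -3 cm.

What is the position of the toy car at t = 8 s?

On each constant-a segment, Δv = aΔt and Δx = v₀Δt + ½aΔt²; chain segment to segment.
0–1 s: v starts 1 cm/s; Δx = 1·1 + ½·10·1² = 6 cm; v ends 11 cm/s.
1–7 s: v starts 11 cm/s; Δx = 11·6 + ½·6·6² = 174 cm; v ends 47 cm/s.
7–8 s: v starts 47 cm/s; Δx = 47·1 + ½·-7·1² = 43.5 cm; v ends 40 cm/s.
x(8) = -3 + Σ Δx = 220.5 cm.

220.5 cm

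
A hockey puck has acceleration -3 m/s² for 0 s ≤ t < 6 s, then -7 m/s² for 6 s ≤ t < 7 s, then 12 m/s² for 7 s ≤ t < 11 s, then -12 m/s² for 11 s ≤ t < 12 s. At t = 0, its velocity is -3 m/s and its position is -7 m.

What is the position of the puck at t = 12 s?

-105.5 m

On each constant-a segment, Δv = aΔt and Δx = v₀Δt + ½aΔt²; chain segment to segment.
0–6 s: v starts -3 m/s; Δx = -3·6 + ½·-3·6² = -72 m; v ends -21 m/s.
6–7 s: v starts -21 m/s; Δx = -21·1 + ½·-7·1² = -24.5 m; v ends -28 m/s.
7–11 s: v starts -28 m/s; Δx = -28·4 + ½·12·4² = -16 m; v ends 20 m/s.
11–12 s: v starts 20 m/s; Δx = 20·1 + ½·-12·1² = 14 m; v ends 8 m/s.
x(12) = -7 + Σ Δx = -105.5 m.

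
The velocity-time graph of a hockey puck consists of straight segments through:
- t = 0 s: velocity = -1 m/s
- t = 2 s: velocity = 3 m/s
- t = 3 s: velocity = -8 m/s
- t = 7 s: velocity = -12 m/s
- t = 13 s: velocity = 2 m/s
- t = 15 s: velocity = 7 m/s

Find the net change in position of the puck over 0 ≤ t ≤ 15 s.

Net displacement equals the area under the velocity-time graph (areas below the axis count negative).
0–2 s: ½(-1 + 3)(2) = 2 m
2–3 s: ½(3 + -8)(1) = -2.5 m
3–7 s: ½(-8 + -12)(4) = -40 m
7–13 s: ½(-12 + 2)(6) = -30 m
13–15 s: ½(2 + 7)(2) = 9 m
Net displacement = -61.5 m

-61.5 m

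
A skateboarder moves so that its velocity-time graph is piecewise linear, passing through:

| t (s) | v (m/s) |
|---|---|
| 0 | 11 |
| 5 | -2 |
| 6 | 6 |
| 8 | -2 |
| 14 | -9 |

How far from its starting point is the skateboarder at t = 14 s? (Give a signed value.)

-4.5 m

Net displacement equals the area under the velocity-time graph (areas below the axis count negative).
0–5 s: ½(11 + -2)(5) = 22.5 m
5–6 s: ½(-2 + 6)(1) = 2 m
6–8 s: ½(6 + -2)(2) = 4 m
8–14 s: ½(-2 + -9)(6) = -33 m
Net displacement = -4.5 m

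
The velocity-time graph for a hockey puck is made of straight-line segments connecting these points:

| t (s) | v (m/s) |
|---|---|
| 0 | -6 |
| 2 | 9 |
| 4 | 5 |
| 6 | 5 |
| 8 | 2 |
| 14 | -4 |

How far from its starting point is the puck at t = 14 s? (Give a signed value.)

28 m

Displacement is the signed area under the v-t curve.
0–2 s: ½(-6 + 9)(2) = 3 m
2–4 s: ½(9 + 5)(2) = 14 m
4–6 s: 5 × 2 = 10 m
6–8 s: ½(5 + 2)(2) = 7 m
8–14 s: ½(2 + -4)(6) = -6 m
Net displacement = 28 m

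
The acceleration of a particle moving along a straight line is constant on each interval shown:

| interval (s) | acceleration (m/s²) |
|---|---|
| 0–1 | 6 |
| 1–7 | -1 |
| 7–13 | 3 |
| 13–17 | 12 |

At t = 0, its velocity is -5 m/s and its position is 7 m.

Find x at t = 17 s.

165 m

On each constant-a segment, Δv = aΔt and Δx = v₀Δt + ½aΔt²; chain segment to segment.
0–1 s: v starts -5 m/s; Δx = -5·1 + ½·6·1² = -2 m; v ends 1 m/s.
1–7 s: v starts 1 m/s; Δx = 1·6 + ½·-1·6² = -12 m; v ends -5 m/s.
7–13 s: v starts -5 m/s; Δx = -5·6 + ½·3·6² = 24 m; v ends 13 m/s.
13–17 s: v starts 13 m/s; Δx = 13·4 + ½·12·4² = 148 m; v ends 61 m/s.
x(17) = 7 + Σ Δx = 165 m.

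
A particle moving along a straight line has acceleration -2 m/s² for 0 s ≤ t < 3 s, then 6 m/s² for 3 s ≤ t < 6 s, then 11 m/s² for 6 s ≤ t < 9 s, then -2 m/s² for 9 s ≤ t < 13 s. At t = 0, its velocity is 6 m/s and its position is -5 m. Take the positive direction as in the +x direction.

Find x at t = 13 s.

322.5 m

On each constant-a segment, Δv = aΔt and Δx = v₀Δt + ½aΔt²; chain segment to segment.
0–3 s: v starts 6 m/s; Δx = 6·3 + ½·-2·3² = 9 m; v ends 0 m/s.
3–6 s: v starts 0 m/s; Δx = 0·3 + ½·6·3² = 27 m; v ends 18 m/s.
6–9 s: v starts 18 m/s; Δx = 18·3 + ½·11·3² = 103.5 m; v ends 51 m/s.
9–13 s: v starts 51 m/s; Δx = 51·4 + ½·-2·4² = 188 m; v ends 43 m/s.
x(13) = -5 + Σ Δx = 322.5 m.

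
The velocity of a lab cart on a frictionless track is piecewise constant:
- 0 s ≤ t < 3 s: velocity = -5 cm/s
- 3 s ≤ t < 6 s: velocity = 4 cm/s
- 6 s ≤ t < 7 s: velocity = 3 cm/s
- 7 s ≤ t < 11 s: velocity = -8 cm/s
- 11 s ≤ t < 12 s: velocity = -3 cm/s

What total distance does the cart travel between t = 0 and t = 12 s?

65 cm

Total distance travelled is ∫|v| dt — sum the magnitudes of each area piece.
0–3 s: |-5| × 3 = 15 cm
3–6 s: |4| × 3 = 12 cm
6–7 s: |3| × 1 = 3 cm
7–11 s: |-8| × 4 = 32 cm
11–12 s: |-3| × 1 = 3 cm
Total distance = 65 cm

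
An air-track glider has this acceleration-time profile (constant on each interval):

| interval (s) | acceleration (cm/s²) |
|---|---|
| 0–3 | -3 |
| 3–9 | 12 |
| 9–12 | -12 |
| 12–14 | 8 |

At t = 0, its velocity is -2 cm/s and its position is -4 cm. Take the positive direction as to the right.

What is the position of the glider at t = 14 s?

321.5 cm

On each constant-a segment, Δv = aΔt and Δx = v₀Δt + ½aΔt²; chain segment to segment.
0–3 s: v starts -2 cm/s; Δx = -2·3 + ½·-3·3² = -19.5 cm; v ends -11 cm/s.
3–9 s: v starts -11 cm/s; Δx = -11·6 + ½·12·6² = 150 cm; v ends 61 cm/s.
9–12 s: v starts 61 cm/s; Δx = 61·3 + ½·-12·3² = 129 cm; v ends 25 cm/s.
12–14 s: v starts 25 cm/s; Δx = 25·2 + ½·8·2² = 66 cm; v ends 41 cm/s.
x(14) = -4 + Σ Δx = 321.5 cm.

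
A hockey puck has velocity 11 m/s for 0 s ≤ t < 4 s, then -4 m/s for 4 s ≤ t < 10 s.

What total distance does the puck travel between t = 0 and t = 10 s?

Distance (not displacement) is the total path length: add the absolute areas under v-t.
0–4 s: |11| × 4 = 44 m
4–10 s: |-4| × 6 = 24 m
Total distance = 68 m

68 m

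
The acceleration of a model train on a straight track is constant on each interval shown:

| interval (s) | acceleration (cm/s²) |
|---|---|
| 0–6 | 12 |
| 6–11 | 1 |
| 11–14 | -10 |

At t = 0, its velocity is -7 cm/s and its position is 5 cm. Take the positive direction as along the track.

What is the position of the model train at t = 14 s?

On each constant-a segment, Δv = aΔt and Δx = v₀Δt + ½aΔt²; chain segment to segment.
0–6 s: v starts -7 cm/s; Δx = -7·6 + ½·12·6² = 174 cm; v ends 65 cm/s.
6–11 s: v starts 65 cm/s; Δx = 65·5 + ½·1·5² = 337.5 cm; v ends 70 cm/s.
11–14 s: v starts 70 cm/s; Δx = 70·3 + ½·-10·3² = 165 cm; v ends 40 cm/s.
x(14) = 5 + Σ Δx = 681.5 cm.

681.5 cm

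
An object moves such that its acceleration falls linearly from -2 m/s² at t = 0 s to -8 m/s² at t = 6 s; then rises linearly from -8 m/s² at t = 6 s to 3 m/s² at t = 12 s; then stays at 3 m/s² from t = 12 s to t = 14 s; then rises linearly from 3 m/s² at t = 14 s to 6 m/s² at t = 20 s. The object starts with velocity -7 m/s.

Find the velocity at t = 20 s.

Δv equals the area under the a-t graph; then v = v₀ + Δv.
0–6 s: ½(-2 + -8)(6) = -30 m/s
6–12 s: ½(-8 + 3)(6) = -15 m/s
12–14 s: 3 × 2 = 6 m/s
14–20 s: ½(3 + 6)(6) = 27 m/s
Δv = -12 m/s, so v(20) = -7 + (-12) = -19 m/s.

-19 m/s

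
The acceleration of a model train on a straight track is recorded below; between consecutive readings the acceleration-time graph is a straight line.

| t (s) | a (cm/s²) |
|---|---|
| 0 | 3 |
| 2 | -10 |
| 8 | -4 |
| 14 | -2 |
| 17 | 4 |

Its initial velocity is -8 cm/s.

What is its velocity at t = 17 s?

-72 cm/s

Δv equals the area under the a-t graph; then v = v₀ + Δv.
0–2 s: ½(3 + -10)(2) = -7 cm/s
2–8 s: ½(-10 + -4)(6) = -42 cm/s
8–14 s: ½(-4 + -2)(6) = -18 cm/s
14–17 s: ½(-2 + 4)(3) = 3 cm/s
Δv = -64 cm/s, so v(17) = -8 + (-64) = -72 cm/s.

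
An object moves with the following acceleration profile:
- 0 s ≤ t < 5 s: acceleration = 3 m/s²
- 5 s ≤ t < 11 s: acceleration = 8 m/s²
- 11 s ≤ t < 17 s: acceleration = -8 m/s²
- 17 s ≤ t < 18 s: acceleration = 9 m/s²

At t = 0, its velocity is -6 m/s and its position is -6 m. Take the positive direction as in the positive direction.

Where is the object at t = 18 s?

On each constant-a segment, Δv = aΔt and Δx = v₀Δt + ½aΔt²; chain segment to segment.
0–5 s: v starts -6 m/s; Δx = -6·5 + ½·3·5² = 7.5 m; v ends 9 m/s.
5–11 s: v starts 9 m/s; Δx = 9·6 + ½·8·6² = 198 m; v ends 57 m/s.
11–17 s: v starts 57 m/s; Δx = 57·6 + ½·-8·6² = 198 m; v ends 9 m/s.
17–18 s: v starts 9 m/s; Δx = 9·1 + ½·9·1² = 13.5 m; v ends 18 m/s.
x(18) = -6 + Σ Δx = 411 m.

411 m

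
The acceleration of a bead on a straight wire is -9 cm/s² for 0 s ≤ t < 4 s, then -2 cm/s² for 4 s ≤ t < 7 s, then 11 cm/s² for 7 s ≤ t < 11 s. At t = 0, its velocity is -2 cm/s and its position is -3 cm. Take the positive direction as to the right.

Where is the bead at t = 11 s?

On each constant-a segment, Δv = aΔt and Δx = v₀Δt + ½aΔt²; chain segment to segment.
0–4 s: v starts -2 cm/s; Δx = -2·4 + ½·-9·4² = -80 cm; v ends -38 cm/s.
4–7 s: v starts -38 cm/s; Δx = -38·3 + ½·-2·3² = -123 cm; v ends -44 cm/s.
7–11 s: v starts -44 cm/s; Δx = -44·4 + ½·11·4² = -88 cm; v ends 0 cm/s.
x(11) = -3 + Σ Δx = -294 cm.

-294 cm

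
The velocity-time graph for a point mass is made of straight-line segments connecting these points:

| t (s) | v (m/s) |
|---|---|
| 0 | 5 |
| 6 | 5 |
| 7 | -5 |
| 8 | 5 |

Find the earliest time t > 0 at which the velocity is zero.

t = 6.5 s

v changes sign on 6–7 s (from 5 to -5); the graph is linear there, so v = 0 at t = 6 + (-5)·(7 − 6)/(-5 − 5) = 6.5 s.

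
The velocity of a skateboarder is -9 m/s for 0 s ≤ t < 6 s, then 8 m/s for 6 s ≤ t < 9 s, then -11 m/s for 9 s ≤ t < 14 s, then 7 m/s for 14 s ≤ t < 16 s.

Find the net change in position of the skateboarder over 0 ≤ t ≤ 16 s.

Net displacement equals the area under the velocity-time graph (areas below the axis count negative).
0–6 s: -9 × 6 = -54 m
6–9 s: 8 × 3 = 24 m
9–14 s: -11 × 5 = -55 m
14–16 s: 7 × 2 = 14 m
Net displacement = -71 m

-71 m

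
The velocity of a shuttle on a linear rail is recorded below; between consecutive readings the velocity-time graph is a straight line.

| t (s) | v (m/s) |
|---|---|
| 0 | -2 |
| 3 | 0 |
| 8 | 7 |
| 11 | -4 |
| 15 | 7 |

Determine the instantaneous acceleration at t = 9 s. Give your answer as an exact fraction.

Acceleration is the slope of the v-t graph on 8–11 s: (-4 − 7)/(11 − 8) = -11/3 m/s².

-11/3 m/s²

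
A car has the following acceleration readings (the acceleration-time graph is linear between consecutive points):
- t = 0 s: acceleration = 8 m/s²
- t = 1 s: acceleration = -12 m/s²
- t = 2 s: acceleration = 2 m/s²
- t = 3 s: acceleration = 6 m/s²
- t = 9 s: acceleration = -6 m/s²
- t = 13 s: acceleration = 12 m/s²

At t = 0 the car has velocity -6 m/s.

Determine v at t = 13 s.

3 m/s

Δv equals the area under the a-t graph; then v = v₀ + Δv.
0–1 s: ½(8 + -12)(1) = -2 m/s
1–2 s: ½(-12 + 2)(1) = -5 m/s
2–3 s: ½(2 + 6)(1) = 4 m/s
3–9 s: ½(6 + -6)(6) = 0 m/s
9–13 s: ½(-6 + 12)(4) = 12 m/s
Δv = 9 m/s, so v(13) = -6 + (9) = 3 m/s.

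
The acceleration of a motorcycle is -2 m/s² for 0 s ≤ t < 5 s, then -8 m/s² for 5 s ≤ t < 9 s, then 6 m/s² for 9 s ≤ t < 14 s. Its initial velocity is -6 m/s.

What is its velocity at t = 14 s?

Δv equals the area under the a-t graph; then v = v₀ + Δv.
0–5 s: -2 × 5 = -10 m/s
5–9 s: -8 × 4 = -32 m/s
9–14 s: 6 × 5 = 30 m/s
Δv = -12 m/s, so v(14) = -6 + (-12) = -18 m/s.

-18 m/s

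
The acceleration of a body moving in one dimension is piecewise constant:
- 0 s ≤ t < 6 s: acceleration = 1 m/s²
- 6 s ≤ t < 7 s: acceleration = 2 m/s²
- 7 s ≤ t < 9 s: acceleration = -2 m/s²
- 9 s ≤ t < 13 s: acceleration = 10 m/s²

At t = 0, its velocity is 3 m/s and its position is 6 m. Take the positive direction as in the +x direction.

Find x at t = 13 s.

178 m

On each constant-a segment, Δv = aΔt and Δx = v₀Δt + ½aΔt²; chain segment to segment.
0–6 s: v starts 3 m/s; Δx = 3·6 + ½·1·6² = 36 m; v ends 9 m/s.
6–7 s: v starts 9 m/s; Δx = 9·1 + ½·2·1² = 10 m; v ends 11 m/s.
7–9 s: v starts 11 m/s; Δx = 11·2 + ½·-2·2² = 18 m; v ends 7 m/s.
9–13 s: v starts 7 m/s; Δx = 7·4 + ½·10·4² = 108 m; v ends 47 m/s.
x(13) = 6 + Σ Δx = 178 m.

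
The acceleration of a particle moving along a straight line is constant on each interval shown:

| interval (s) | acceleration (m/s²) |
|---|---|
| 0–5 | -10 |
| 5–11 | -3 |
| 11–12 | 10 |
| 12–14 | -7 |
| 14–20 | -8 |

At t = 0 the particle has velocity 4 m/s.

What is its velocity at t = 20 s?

-116 m/s

Δv equals the area under the a-t graph; then v = v₀ + Δv.
0–5 s: -10 × 5 = -50 m/s
5–11 s: -3 × 6 = -18 m/s
11–12 s: 10 × 1 = 10 m/s
12–14 s: -7 × 2 = -14 m/s
14–20 s: -8 × 6 = -48 m/s
Δv = -120 m/s, so v(20) = 4 + (-120) = -116 m/s.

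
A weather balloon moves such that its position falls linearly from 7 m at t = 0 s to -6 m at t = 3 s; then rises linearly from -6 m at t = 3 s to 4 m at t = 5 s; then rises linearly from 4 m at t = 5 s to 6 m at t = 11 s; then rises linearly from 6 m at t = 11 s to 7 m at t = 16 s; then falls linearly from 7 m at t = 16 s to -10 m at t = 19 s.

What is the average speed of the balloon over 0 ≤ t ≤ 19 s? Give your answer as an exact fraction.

Average speed = (total path length)/(elapsed time); on a piecewise-linear x-t graph the path length is Σ|Δx|.
0–3 s: |Δx| = |-6 − 7| = 13 m
3–5 s: |Δx| = |4 − -6| = 10 m
5–11 s: |Δx| = |6 − 4| = 2 m
11–16 s: |Δx| = |7 − 6| = 1 m
16–19 s: |Δx| = |-10 − 7| = 17 m
Total path = 43 m; average speed = 43/19 = 43/19 m/s.

43/19 m/s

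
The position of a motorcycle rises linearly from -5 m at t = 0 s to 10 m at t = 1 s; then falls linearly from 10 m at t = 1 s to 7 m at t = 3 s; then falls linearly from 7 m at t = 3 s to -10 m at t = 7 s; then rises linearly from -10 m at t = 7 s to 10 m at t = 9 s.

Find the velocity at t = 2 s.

-1.5 m/s

Velocity is the slope of the x-t graph on 1–3 s: (7 − 10)/(3 − 1) = -1.5 m/s.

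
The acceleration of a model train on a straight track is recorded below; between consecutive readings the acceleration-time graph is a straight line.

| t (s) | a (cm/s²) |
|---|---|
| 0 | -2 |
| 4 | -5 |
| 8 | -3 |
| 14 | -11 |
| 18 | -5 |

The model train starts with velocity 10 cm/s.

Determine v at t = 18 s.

Δv equals the area under the a-t graph; then v = v₀ + Δv.
0–4 s: ½(-2 + -5)(4) = -14 cm/s
4–8 s: ½(-5 + -3)(4) = -16 cm/s
8–14 s: ½(-3 + -11)(6) = -42 cm/s
14–18 s: ½(-11 + -5)(4) = -32 cm/s
Δv = -104 cm/s, so v(18) = 10 + (-104) = -94 cm/s.

-94 cm/s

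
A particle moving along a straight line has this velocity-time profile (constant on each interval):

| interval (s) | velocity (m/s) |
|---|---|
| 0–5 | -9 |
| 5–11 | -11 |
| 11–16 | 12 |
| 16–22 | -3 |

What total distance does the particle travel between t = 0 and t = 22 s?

Distance (not displacement) is the total path length: add the absolute areas under v-t.
0–5 s: |-9| × 5 = 45 m
5–11 s: |-11| × 6 = 66 m
11–16 s: |12| × 5 = 60 m
16–22 s: |-3| × 6 = 18 m
Total distance = 189 m

189 m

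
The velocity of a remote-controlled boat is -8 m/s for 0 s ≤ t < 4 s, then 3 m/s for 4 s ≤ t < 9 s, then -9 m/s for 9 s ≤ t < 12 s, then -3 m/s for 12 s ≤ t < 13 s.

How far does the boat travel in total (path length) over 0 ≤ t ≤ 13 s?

Total distance travelled is ∫|v| dt — sum the magnitudes of each area piece.
0–4 s: |-8| × 4 = 32 m
4–9 s: |3| × 5 = 15 m
9–12 s: |-9| × 3 = 27 m
12–13 s: |-3| × 1 = 3 m
Total distance = 77 m

77 m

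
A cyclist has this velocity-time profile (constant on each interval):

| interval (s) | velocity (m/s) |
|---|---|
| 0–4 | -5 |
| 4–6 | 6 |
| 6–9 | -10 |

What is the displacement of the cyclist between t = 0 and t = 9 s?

Net displacement equals the area under the velocity-time graph (areas below the axis count negative).
0–4 s: -5 × 4 = -20 m
4–6 s: 6 × 2 = 12 m
6–9 s: -10 × 3 = -30 m
Net displacement = -38 m

-38 m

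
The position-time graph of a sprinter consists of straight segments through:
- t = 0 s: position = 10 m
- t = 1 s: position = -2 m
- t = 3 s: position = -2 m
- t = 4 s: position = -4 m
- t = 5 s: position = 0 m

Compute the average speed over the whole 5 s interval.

3.6 m/s

Average speed = (total path length)/(elapsed time); on a piecewise-linear x-t graph the path length is Σ|Δx|.
0–1 s: |Δx| = |-2 − 10| = 12 m
1–3 s: |Δx| = |-2 − -2| = 0 m
3–4 s: |Δx| = |-4 − -2| = 2 m
4–5 s: |Δx| = |0 − -4| = 4 m
Total path = 18 m; average speed = 18/5 = 3.6 m/s.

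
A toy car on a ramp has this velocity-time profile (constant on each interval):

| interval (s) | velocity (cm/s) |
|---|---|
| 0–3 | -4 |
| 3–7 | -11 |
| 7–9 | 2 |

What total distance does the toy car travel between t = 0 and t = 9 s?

60 cm

Total distance travelled is ∫|v| dt — sum the magnitudes of each area piece.
0–3 s: |-4| × 3 = 12 cm
3–7 s: |-11| × 4 = 44 cm
7–9 s: |2| × 2 = 4 cm
Total distance = 60 cm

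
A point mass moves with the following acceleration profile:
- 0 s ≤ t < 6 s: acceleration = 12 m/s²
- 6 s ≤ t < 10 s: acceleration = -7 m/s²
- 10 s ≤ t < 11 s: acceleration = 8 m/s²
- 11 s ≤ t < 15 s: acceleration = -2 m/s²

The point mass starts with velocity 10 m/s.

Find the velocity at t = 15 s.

Δv equals the area under the a-t graph; then v = v₀ + Δv.
0–6 s: 12 × 6 = 72 m/s
6–10 s: -7 × 4 = -28 m/s
10–11 s: 8 × 1 = 8 m/s
11–15 s: -2 × 4 = -8 m/s
Δv = 44 m/s, so v(15) = 10 + (44) = 54 m/s.

54 m/s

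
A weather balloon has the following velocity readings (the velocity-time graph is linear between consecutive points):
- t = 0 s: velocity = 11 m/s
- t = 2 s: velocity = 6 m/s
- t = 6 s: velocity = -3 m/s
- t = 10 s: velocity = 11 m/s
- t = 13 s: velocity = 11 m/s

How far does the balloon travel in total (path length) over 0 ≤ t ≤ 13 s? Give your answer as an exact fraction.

550/7 m

Total distance travelled is ∫|v| dt — sum the magnitudes of each area piece.
0–2 s: |½(11 + 6)(2)| = 17 m
2–6 s: v = 0 at t = 14/3 s; triangle areas 8 + 2 = 10 m
6–10 s: v = 0 at t = 48/7 s; triangle areas 9/7 + 121/7 = 130/7 m
10–13 s: |11| × 3 = 33 m
Total distance = 550/7 m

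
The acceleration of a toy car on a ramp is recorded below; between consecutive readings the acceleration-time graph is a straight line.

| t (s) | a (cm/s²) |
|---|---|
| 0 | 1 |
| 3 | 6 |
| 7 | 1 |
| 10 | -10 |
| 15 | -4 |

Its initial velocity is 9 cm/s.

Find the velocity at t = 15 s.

-15 cm/s

Δv equals the area under the a-t graph; then v = v₀ + Δv.
0–3 s: ½(1 + 6)(3) = 10.5 cm/s
3–7 s: ½(6 + 1)(4) = 14 cm/s
7–10 s: ½(1 + -10)(3) = -13.5 cm/s
10–15 s: ½(-10 + -4)(5) = -35 cm/s
Δv = -24 cm/s, so v(15) = 9 + (-24) = -15 cm/s.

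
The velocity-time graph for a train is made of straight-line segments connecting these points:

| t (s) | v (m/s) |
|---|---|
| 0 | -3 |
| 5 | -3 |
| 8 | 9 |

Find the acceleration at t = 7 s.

4 m/s²

Acceleration is the slope of the v-t graph on 5–8 s: (9 − -3)/(8 − 5) = 4 m/s².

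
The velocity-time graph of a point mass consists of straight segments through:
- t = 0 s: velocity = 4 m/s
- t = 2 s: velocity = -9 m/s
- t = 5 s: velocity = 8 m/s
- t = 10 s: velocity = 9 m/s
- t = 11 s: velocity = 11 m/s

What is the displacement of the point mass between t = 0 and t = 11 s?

Net displacement equals the area under the velocity-time graph (areas below the axis count negative).
0–2 s: ½(4 + -9)(2) = -5 m
2–5 s: ½(-9 + 8)(3) = -1.5 m
5–10 s: ½(8 + 9)(5) = 42.5 m
10–11 s: ½(9 + 11)(1) = 10 m
Net displacement = 46 m

46 m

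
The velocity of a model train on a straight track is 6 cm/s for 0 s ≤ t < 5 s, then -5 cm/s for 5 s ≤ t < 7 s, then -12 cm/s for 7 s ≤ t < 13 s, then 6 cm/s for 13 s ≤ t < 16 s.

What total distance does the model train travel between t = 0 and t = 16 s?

Distance (not displacement) is the total path length: add the absolute areas under v-t.
0–5 s: |6| × 5 = 30 cm
5–7 s: |-5| × 2 = 10 cm
7–13 s: |-12| × 6 = 72 cm
13–16 s: |6| × 3 = 18 cm
Total distance = 130 cm

130 cm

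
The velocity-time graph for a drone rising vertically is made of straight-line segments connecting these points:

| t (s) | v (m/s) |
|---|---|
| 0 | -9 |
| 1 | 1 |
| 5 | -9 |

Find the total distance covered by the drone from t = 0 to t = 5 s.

20.5 m

Total distance travelled is ∫|v| dt — sum the magnitudes of each area piece.
0–1 s: v = 0 at t = 0.9 s; triangle areas 4.05 + 0.05 = 4.1 m
1–5 s: v = 0 at t = 1.4 s; triangle areas 0.2 + 16.2 = 16.4 m
Total distance = 20.5 m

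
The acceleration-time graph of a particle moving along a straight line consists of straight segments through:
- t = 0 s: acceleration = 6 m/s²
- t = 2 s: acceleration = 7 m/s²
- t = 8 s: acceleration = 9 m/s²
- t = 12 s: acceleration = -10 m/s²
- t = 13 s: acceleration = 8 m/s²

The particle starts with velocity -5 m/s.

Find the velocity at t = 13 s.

Δv equals the area under the a-t graph; then v = v₀ + Δv.
0–2 s: ½(6 + 7)(2) = 13 m/s
2–8 s: ½(7 + 9)(6) = 48 m/s
8–12 s: ½(9 + -10)(4) = -2 m/s
12–13 s: ½(-10 + 8)(1) = -1 m/s
Δv = 58 m/s, so v(13) = -5 + (58) = 53 m/s.

53 m/s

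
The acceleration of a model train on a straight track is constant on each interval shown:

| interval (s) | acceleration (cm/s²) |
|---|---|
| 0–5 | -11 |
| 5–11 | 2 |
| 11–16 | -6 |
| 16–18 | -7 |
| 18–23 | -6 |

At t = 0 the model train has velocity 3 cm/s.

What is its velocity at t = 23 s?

-114 cm/s

Δv equals the area under the a-t graph; then v = v₀ + Δv.
0–5 s: -11 × 5 = -55 cm/s
5–11 s: 2 × 6 = 12 cm/s
11–16 s: -6 × 5 = -30 cm/s
16–18 s: -7 × 2 = -14 cm/s
18–23 s: -6 × 5 = -30 cm/s
Δv = -117 cm/s, so v(23) = 3 + (-117) = -114 cm/s.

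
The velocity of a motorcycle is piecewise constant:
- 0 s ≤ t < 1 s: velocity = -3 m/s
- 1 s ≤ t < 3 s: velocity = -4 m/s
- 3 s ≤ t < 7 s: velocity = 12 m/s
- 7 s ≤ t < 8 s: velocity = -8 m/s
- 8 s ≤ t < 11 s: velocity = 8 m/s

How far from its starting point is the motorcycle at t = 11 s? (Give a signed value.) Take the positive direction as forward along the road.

Displacement is the signed area under the v-t curve.
0–1 s: -3 × 1 = -3 m
1–3 s: -4 × 2 = -8 m
3–7 s: 12 × 4 = 48 m
7–8 s: -8 × 1 = -8 m
8–11 s: 8 × 3 = 24 m
Net displacement = 53 m

53 m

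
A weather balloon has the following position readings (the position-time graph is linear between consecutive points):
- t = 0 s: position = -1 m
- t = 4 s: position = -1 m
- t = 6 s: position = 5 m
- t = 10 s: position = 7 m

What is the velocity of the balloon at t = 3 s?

Velocity is the slope of the x-t graph on 0–4 s: (-1 − -1)/(4 − 0) = 0 m/s.

0 m/s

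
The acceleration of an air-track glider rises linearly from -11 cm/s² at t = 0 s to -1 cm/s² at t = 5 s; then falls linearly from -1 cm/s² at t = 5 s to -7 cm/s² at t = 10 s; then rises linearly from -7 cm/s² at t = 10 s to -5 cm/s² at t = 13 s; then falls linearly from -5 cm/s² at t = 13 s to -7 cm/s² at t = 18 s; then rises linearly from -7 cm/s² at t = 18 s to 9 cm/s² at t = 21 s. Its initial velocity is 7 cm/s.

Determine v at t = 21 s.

-88 cm/s

Δv equals the area under the a-t graph; then v = v₀ + Δv.
0–5 s: ½(-11 + -1)(5) = -30 cm/s
5–10 s: ½(-1 + -7)(5) = -20 cm/s
10–13 s: ½(-7 + -5)(3) = -18 cm/s
13–18 s: ½(-5 + -7)(5) = -30 cm/s
18–21 s: ½(-7 + 9)(3) = 3 cm/s
Δv = -95 cm/s, so v(21) = 7 + (-95) = -88 cm/s.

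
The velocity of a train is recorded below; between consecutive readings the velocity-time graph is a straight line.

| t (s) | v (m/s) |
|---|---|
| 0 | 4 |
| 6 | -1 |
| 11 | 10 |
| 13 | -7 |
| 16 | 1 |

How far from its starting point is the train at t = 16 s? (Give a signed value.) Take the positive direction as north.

Net displacement equals the area under the velocity-time graph (areas below the axis count negative).
0–6 s: ½(4 + -1)(6) = 9 m
6–11 s: ½(-1 + 10)(5) = 22.5 m
11–13 s: ½(10 + -7)(2) = 3 m
13–16 s: ½(-7 + 1)(3) = -9 m
Net displacement = 25.5 m

25.5 m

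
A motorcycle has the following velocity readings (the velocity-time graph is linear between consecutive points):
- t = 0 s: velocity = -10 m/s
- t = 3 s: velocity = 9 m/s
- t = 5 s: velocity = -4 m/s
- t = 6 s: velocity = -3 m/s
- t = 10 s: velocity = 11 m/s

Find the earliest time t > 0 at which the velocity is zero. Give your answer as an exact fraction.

v changes sign on 0–3 s (from -10 to 9); the graph is linear there, so v = 0 at t = 0 + (10)·(3 − 0)/(9 − -10) = 30/19 s.

t = 30/19 s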